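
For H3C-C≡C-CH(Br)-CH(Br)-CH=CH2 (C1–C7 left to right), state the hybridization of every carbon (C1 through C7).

C1 — 4 σ bonds. Steric number 4, so sp3.
C2: 2 σ bonds, plus two π bonds; 2 regions of electron density → sp.
C3 (2 σ bonds, plus two π bonds) has steric number 2: sp.
C4 — 4 σ bonds. Steric number 4, so sp3.
C5 (4 σ bonds) has steric number 4: sp3.
C6 carries 3 σ bonds, plus one π bond, giving a steric number of 3, so it is sp2.
C7 carries 3 σ bonds, plus one π bond, giving a steric number of 3, so it is sp2.

C1 sp3, C2 sp, C3 sp, C4 sp3, C5 sp3, C6 sp2, C7 sp2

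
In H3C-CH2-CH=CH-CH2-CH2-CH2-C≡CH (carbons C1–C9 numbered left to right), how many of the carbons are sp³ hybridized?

C1: sp3 ✓
C2: sp3 ✓
C3: sp2
C4: sp2
C5: sp3 ✓
C6: sp3 ✓
C7: sp3 ✓
C8: sp
C9: sp
C1, C2, C5, C6, C7 → 5 sp3 carbons.

5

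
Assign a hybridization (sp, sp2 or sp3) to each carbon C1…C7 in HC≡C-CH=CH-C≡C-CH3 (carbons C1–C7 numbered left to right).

C1 sp, C2 sp, C3 sp2, C4 sp2, C5 sp, C6 sp, C7 sp3

C1: 2 σ bonds, plus two π bonds; 2 regions of electron density → sp.
C2 carries 2 σ bonds, plus two π bonds, giving a steric number of 2, so it is sp.
C3 is sp2: 3 σ bonds, plus one π bond, 3 electron-density regions.
C4 — 3 σ bonds, plus one π bond. Steric number 3, so sp2.
C5: 2 σ bonds, plus two π bonds; 2 regions of electron density → sp.
C6 has 2 σ bonds, plus two π bonds: steric number 2 → sp.
C7 has 4 σ bonds: steric number 4 → sp3.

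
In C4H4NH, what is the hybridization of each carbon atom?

Each carbon atom carries 3 σ bonds, plus one π bond, giving a steric number of 3, so it is sp2.

sp2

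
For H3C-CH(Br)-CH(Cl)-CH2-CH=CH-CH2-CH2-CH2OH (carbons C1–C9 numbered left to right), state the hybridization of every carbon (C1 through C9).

C1 sp3, C2 sp3, C3 sp3, C4 sp3, C5 sp2, C6 sp2, C7 sp3, C8 sp3, C9 sp3

C1: 4 σ bonds — 4 electron domains, sp3.
C2 has 4 σ bonds: steric number 4 → sp3.
C3 (4 σ bonds) has steric number 4: sp3.
C4 (4 σ bonds) has steric number 4: sp3.
C5: 3 σ bonds, plus one π bond; 3 regions of electron density → sp2.
C6 — 3 σ bonds, plus one π bond. Steric number 3, so sp2.
C7 (4 σ bonds) has steric number 4: sp3.
C8: 4 σ bonds — 4 electron domains, sp3.
C9: 4 σ bonds — 4 electron domains, sp3.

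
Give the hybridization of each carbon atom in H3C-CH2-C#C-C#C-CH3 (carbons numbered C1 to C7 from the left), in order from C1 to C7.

C1 (4 σ bonds) has steric number 4: sp3.
C2: 4 σ bonds; 4 regions of electron density → sp3.
C3 is sp: 2 σ bonds, plus two π bonds, 2 electron-density regions.
C4 has 2 σ bonds, plus two π bonds: steric number 2 → sp.
C5: 2 σ bonds, plus two π bonds — 2 electron domains, sp.
C6 has 2 σ bonds, plus two π bonds: steric number 2 → sp.
C7 — 4 σ bonds. Steric number 4, so sp3.

C1 sp3, C2 sp3, C3 sp, C4 sp, C5 sp, C6 sp, C7 sp3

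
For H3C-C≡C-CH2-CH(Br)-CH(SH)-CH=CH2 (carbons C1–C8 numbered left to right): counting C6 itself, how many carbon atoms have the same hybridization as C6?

4

C6 is sp3 (only σ bonds).
C1: sp3 ✓
C2: sp
C3: sp
C4: sp3 ✓
C5: sp3 ✓
C6: sp3 ✓
C7: sp2
C8: sp2
4 carbons are sp3.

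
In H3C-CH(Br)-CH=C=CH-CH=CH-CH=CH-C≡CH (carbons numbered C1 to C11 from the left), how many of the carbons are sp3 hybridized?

C1: sp3 ✓
C2: sp3 ✓
C3: sp2
C4: sp
C5: sp2
C6: sp2
C7: sp2
C8: sp2
C9: sp2
C10: sp
C11: sp
C1, C2 → 2 sp3 carbons.

2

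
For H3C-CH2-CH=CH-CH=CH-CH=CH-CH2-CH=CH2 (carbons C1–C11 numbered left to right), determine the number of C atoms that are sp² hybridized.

8

C1: sp3
C2: sp3
C3: sp2 ✓
C4: sp2 ✓
C5: sp2 ✓
C6: sp2 ✓
C7: sp2 ✓
C8: sp2 ✓
C9: sp3
C10: sp2 ✓
C11: sp2 ✓
C3, C4, C5, C6, C7, C8, C10, C11 → 8 sp2 carbons.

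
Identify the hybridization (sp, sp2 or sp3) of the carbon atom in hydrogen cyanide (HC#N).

The carbon atom is sp: 2 σ bonds, plus two π bonds, 2 electron-density regions.

sp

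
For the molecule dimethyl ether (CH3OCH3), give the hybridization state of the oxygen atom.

Two σ bonds + two lone pairs = steric number 4 → sp3.

sp^3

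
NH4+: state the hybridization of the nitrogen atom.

sp3

Four σ bonds, no lone pair → sp3, tetrahedral.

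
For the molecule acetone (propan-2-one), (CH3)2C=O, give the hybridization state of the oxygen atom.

sp2

One σ bond + two lone pairs = steric number 3 → sp2.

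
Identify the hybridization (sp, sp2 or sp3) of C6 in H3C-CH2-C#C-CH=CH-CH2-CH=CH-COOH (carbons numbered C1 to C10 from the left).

sp2

C6 is sp2: 3 σ bonds, plus one π bond, 3 electron-density regions.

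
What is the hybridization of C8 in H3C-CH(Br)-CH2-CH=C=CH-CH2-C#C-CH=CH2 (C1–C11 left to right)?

C8 — 2 σ bonds, plus two π bonds. Steric number 2, so sp.

sp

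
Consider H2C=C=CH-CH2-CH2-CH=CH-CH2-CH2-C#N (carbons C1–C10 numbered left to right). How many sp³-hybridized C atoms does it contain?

C1: sp2
C2: sp
C3: sp2
C4: sp3 ✓
C5: sp3 ✓
C6: sp2
C7: sp2
C8: sp3 ✓
C9: sp3 ✓
C10: sp
C4, C5, C8, C9 → 4 sp3 carbons.

4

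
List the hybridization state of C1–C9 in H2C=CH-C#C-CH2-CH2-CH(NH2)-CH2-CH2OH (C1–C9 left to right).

C1 sp2, C2 sp2, C3 sp, C4 sp, C5 sp3, C6 sp3, C7 sp3, C8 sp3, C9 sp3

C1 carries 3 σ bonds, plus one π bond, giving a steric number of 3, so it is sp2.
C2 carries 3 σ bonds, plus one π bond, giving a steric number of 3, so it is sp2.
C3: 2 σ bonds, plus two π bonds; 2 regions of electron density → sp.
C4 (2 σ bonds, plus two π bonds) has steric number 2: sp.
C5: 4 σ bonds; 4 regions of electron density → sp3.
C6 has 4 σ bonds: steric number 4 → sp3.
C7: 4 σ bonds — 4 electron domains, sp3.
C8 (4 σ bonds) has steric number 4: sp3.
C9: 4 σ bonds — 4 electron domains, sp3.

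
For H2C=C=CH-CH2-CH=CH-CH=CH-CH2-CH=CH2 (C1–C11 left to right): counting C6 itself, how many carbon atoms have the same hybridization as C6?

8

C6 is sp2 (one π bond).
C1: sp2 ✓
C2: sp
C3: sp2 ✓
C4: sp3
C5: sp2 ✓
C6: sp2 ✓
C7: sp2 ✓
C8: sp2 ✓
C9: sp3
C10: sp2 ✓
C11: sp2 ✓
8 carbons are sp2.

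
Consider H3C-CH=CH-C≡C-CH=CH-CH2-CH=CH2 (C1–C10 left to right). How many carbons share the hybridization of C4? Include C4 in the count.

2

C4 is sp (two π bonds).
C1: sp3
C2: sp2
C3: sp2
C4: sp ✓
C5: sp ✓
C6: sp2
C7: sp2
C8: sp3
C9: sp2
C10: sp2
2 carbons are sp.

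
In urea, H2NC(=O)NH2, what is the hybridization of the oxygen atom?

sp2

The oxygen atom is sp2: 1 σ bond and 2 lone pairs, plus one π bond, 3 electron-density regions.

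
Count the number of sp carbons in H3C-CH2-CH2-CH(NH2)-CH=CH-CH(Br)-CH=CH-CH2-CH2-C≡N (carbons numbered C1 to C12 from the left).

C1: sp3
C2: sp3
C3: sp3
C4: sp3
C5: sp2
C6: sp2
C7: sp3
C8: sp2
C9: sp2
C10: sp3
C11: sp3
C12: sp ✓
C12 → 1 sp carbon.

1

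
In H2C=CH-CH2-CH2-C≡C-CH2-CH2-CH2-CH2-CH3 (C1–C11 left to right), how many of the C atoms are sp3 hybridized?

C1: sp2
C2: sp2
C3: sp3 ✓
C4: sp3 ✓
C5: sp
C6: sp
C7: sp3 ✓
C8: sp3 ✓
C9: sp3 ✓
C10: sp3 ✓
C11: sp3 ✓
C3, C4, C7, C8, C9, C10, C11 → 7 sp3 carbons.

7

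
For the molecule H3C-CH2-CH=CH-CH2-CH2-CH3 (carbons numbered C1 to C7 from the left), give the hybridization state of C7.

sp³

C7 (4 σ bonds) has steric number 4: sp3.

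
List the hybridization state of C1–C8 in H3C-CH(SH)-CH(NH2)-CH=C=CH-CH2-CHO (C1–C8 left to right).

C1 sp3, C2 sp3, C3 sp3, C4 sp2, C5 sp, C6 sp2, C7 sp3, C8 sp2

C1 — 4 σ bonds. Steric number 4, so sp3.
C2 has 4 σ bonds: steric number 4 → sp3.
C3: 4 σ bonds; 4 regions of electron density → sp3.
C4 carries 3 σ bonds, plus one π bond, giving a steric number of 3, so it is sp2.
C5 has 2 σ bonds, plus two π bonds: steric number 2 → sp.
C6 is sp2: 3 σ bonds, plus one π bond, 3 electron-density regions.
C7: 4 σ bonds — 4 electron domains, sp3.
C8 — 3 σ bonds, plus one π bond. Steric number 3, so sp2.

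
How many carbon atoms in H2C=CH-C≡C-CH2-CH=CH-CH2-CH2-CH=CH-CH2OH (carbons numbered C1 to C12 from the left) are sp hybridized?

2

C1: sp2
C2: sp2
C3: sp ✓
C4: sp ✓
C5: sp3
C6: sp2
C7: sp2
C8: sp3
C9: sp3
C10: sp2
C11: sp2
C12: sp3
C3, C4 → 2 sp carbons.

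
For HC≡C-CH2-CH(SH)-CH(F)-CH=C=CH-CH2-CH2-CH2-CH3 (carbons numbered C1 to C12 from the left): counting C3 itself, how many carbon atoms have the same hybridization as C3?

7

C3 is sp3 (only σ bonds).
C1: sp
C2: sp
C3: sp3 ✓
C4: sp3 ✓
C5: sp3 ✓
C6: sp2
C7: sp
C8: sp2
C9: sp3 ✓
C10: sp3 ✓
C11: sp3 ✓
C12: sp3 ✓
7 carbons are sp3.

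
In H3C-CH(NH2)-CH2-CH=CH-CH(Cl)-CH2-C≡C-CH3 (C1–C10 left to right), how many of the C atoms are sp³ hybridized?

6

C1: sp3 ✓
C2: sp3 ✓
C3: sp3 ✓
C4: sp2
C5: sp2
C6: sp3 ✓
C7: sp3 ✓
C8: sp
C9: sp
C10: sp3 ✓
C1, C2, C3, C6, C7, C10 → 6 sp3 carbons.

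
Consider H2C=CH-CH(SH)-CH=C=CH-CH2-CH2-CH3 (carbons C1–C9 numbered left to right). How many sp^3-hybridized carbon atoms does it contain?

4

C1: sp2
C2: sp2
C3: sp3 ✓
C4: sp2
C5: sp
C6: sp2
C7: sp3 ✓
C8: sp3 ✓
C9: sp3 ✓
C3, C7, C8, C9 → 4 sp3 carbons.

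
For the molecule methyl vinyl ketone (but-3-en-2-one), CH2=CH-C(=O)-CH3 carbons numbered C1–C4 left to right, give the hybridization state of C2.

C2 carries 3 σ bonds, plus one π bond, giving a steric number of 3, so it is sp2.

sp²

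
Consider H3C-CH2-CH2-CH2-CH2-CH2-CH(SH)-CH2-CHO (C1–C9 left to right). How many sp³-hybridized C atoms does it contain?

C1: sp3 ✓
C2: sp3 ✓
C3: sp3 ✓
C4: sp3 ✓
C5: sp3 ✓
C6: sp3 ✓
C7: sp3 ✓
C8: sp3 ✓
C9: sp2
C1, C2, C3, C4, C5, C6, C7, C8 → 8 sp3 carbons.

8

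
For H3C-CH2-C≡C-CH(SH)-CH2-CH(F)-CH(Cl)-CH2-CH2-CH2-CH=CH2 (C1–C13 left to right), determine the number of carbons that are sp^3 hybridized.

9

C1: sp3 ✓
C2: sp3 ✓
C3: sp
C4: sp
C5: sp3 ✓
C6: sp3 ✓
C7: sp3 ✓
C8: sp3 ✓
C9: sp3 ✓
C10: sp3 ✓
C11: sp3 ✓
C12: sp2
C13: sp2
C1, C2, C5, C6, C7, C8, C9, C10, C11 → 9 sp3 carbons.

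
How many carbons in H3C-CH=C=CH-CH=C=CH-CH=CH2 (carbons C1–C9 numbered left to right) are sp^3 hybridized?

C1: sp3 ✓
C2: sp2
C3: sp
C4: sp2
C5: sp2
C6: sp
C7: sp2
C8: sp2
C9: sp2
C1 → 1 sp3 carbon.

1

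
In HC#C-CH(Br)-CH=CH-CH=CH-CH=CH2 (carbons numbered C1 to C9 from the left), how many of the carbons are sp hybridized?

C1: sp ✓
C2: sp ✓
C3: sp3
C4: sp2
C5: sp2
C6: sp2
C7: sp2
C8: sp2
C9: sp2
C1, C2 → 2 sp carbons.

2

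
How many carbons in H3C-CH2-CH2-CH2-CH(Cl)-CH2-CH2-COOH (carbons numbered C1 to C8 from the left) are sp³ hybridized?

7

C1: sp3 ✓
C2: sp3 ✓
C3: sp3 ✓
C4: sp3 ✓
C5: sp3 ✓
C6: sp3 ✓
C7: sp3 ✓
C8: sp2
C1, C2, C3, C4, C5, C6, C7 → 7 sp3 carbons.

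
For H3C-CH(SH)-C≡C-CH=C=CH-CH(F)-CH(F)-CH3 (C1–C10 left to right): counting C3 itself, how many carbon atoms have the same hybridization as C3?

3

C3 is sp (two π bonds).
C1: sp3
C2: sp3
C3: sp ✓
C4: sp ✓
C5: sp2
C6: sp ✓
C7: sp2
C8: sp3
C9: sp3
C10: sp3
3 carbons are sp.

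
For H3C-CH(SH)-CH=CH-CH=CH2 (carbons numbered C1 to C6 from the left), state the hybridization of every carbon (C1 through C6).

C1: 4 σ bonds; 4 regions of electron density → sp3.
C2 is sp3: 4 σ bonds, 4 electron-density regions.
C3 has 3 σ bonds, plus one π bond: steric number 3 → sp2.
C4: 3 σ bonds, plus one π bond; 3 regions of electron density → sp2.
C5 has 3 σ bonds, plus one π bond: steric number 3 → sp2.
C6 is sp2: 3 σ bonds, plus one π bond, 3 electron-density regions.

C1 sp3, C2 sp3, C3 sp2, C4 sp2, C5 sp2, C6 sp2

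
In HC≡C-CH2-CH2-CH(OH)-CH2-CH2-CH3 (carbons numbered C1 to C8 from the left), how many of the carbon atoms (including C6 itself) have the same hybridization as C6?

6

C6 is sp3 (only σ bonds).
C1: sp
C2: sp
C3: sp3 ✓
C4: sp3 ✓
C5: sp3 ✓
C6: sp3 ✓
C7: sp3 ✓
C8: sp3 ✓
6 carbons are sp3.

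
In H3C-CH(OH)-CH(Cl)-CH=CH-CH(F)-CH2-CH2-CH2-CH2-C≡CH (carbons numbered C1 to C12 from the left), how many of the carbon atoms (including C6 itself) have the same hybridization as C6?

C6 is sp3 (only σ bonds).
C1: sp3 ✓
C2: sp3 ✓
C3: sp3 ✓
C4: sp2
C5: sp2
C6: sp3 ✓
C7: sp3 ✓
C8: sp3 ✓
C9: sp3 ✓
C10: sp3 ✓
C11: sp
C12: sp
8 carbons are sp3.

8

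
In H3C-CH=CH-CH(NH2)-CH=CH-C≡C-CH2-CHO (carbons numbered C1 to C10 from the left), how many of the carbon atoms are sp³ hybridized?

C1: sp3 ✓
C2: sp2
C3: sp2
C4: sp3 ✓
C5: sp2
C6: sp2
C7: sp
C8: sp
C9: sp3 ✓
C10: sp2
C1, C4, C9 → 3 sp3 carbons.

3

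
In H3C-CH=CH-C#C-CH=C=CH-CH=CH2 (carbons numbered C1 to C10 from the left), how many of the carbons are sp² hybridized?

6

C1: sp3
C2: sp2 ✓
C3: sp2 ✓
C4: sp
C5: sp
C6: sp2 ✓
C7: sp
C8: sp2 ✓
C9: sp2 ✓
C10: sp2 ✓
C2, C3, C6, C8, C9, C10 → 6 sp2 carbons.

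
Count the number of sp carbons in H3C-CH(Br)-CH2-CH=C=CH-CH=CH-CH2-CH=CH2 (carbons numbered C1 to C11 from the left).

C1: sp3
C2: sp3
C3: sp3
C4: sp2
C5: sp ✓
C6: sp2
C7: sp2
C8: sp2
C9: sp3
C10: sp2
C11: sp2
C5 → 1 sp carbon.

1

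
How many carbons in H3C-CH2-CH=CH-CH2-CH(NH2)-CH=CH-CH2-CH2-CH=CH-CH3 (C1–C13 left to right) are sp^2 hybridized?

6

C1: sp3
C2: sp3
C3: sp2 ✓
C4: sp2 ✓
C5: sp3
C6: sp3
C7: sp2 ✓
C8: sp2 ✓
C9: sp3
C10: sp3
C11: sp2 ✓
C12: sp2 ✓
C13: sp3
C3, C4, C7, C8, C11, C12 → 6 sp2 carbons.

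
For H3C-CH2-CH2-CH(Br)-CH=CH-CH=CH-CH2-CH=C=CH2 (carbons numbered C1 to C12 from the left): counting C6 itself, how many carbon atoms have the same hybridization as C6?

C6 is sp2 (one π bond).
C1: sp3
C2: sp3
C3: sp3
C4: sp3
C5: sp2 ✓
C6: sp2 ✓
C7: sp2 ✓
C8: sp2 ✓
C9: sp3
C10: sp2 ✓
C11: sp
C12: sp2 ✓
6 carbons are sp2.

6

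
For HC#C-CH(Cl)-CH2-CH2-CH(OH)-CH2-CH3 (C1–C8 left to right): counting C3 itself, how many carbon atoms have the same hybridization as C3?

C3 is sp3 (only σ bonds).
C1: sp
C2: sp
C3: sp3 ✓
C4: sp3 ✓
C5: sp3 ✓
C6: sp3 ✓
C7: sp3 ✓
C8: sp3 ✓
6 carbons are sp3.

6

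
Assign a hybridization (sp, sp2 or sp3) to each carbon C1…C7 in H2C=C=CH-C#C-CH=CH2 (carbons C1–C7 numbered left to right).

C1 sp2, C2 sp, C3 sp2, C4 sp, C5 sp, C6 sp2, C7 sp2

C1 — 3 σ bonds, plus one π bond. Steric number 3, so sp2.
C2: 2 σ bonds, plus two π bonds; 2 regions of electron density → sp.
C3 has 3 σ bonds, plus one π bond: steric number 3 → sp2.
C4 has 2 σ bonds, plus two π bonds: steric number 2 → sp.
C5: 2 σ bonds, plus two π bonds; 2 regions of electron density → sp.
C6 is sp2: 3 σ bonds, plus one π bond, 3 electron-density regions.
C7: 3 σ bonds, plus one π bond — 3 electron domains, sp2.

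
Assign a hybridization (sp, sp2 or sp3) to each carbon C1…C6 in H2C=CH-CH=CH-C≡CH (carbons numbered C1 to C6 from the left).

C1 sp2, C2 sp2, C3 sp2, C4 sp2, C5 sp, C6 sp

C1 has 3 σ bonds, plus one π bond: steric number 3 → sp2.
C2: 3 σ bonds, plus one π bond — 3 electron domains, sp2.
C3 — 3 σ bonds, plus one π bond. Steric number 3, so sp2.
C4: 3 σ bonds, plus one π bond; 3 regions of electron density → sp2.
C5 carries 2 σ bonds, plus two π bonds, giving a steric number of 2, so it is sp.
C6 carries 2 σ bonds, plus two π bonds, giving a steric number of 2, so it is sp.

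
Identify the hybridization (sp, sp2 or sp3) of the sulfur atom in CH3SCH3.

sp^3

The sulfur atom — 2 σ bonds and 2 lone pairs. Steric number 4, so sp3.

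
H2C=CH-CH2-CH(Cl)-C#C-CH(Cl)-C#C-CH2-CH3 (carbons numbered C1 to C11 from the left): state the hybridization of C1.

C1: 3 σ bonds, plus one π bond; 3 regions of electron density → sp2.

sp2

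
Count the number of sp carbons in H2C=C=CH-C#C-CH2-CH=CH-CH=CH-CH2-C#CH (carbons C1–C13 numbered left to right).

5

C1: sp2
C2: sp ✓
C3: sp2
C4: sp ✓
C5: sp ✓
C6: sp3
C7: sp2
C8: sp2
C9: sp2
C10: sp2
C11: sp3
C12: sp ✓
C13: sp ✓
C2, C4, C5, C12, C13 → 5 sp carbons.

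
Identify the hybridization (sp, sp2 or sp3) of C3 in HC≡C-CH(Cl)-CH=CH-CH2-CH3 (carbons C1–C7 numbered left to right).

C3 has 4 σ bonds: steric number 4 → sp3.

sp³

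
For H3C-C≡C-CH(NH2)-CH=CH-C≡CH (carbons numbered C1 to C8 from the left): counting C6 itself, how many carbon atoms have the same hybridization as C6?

2

C6 is sp2 (one π bond).
C1: sp3
C2: sp
C3: sp
C4: sp3
C5: sp2 ✓
C6: sp2 ✓
C7: sp
C8: sp
2 carbons are sp2.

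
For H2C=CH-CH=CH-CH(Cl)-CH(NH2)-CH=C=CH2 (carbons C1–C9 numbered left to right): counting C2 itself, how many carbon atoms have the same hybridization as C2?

6

C2 is sp2 (one π bond).
C1: sp2 ✓
C2: sp2 ✓
C3: sp2 ✓
C4: sp2 ✓
C5: sp3
C6: sp3
C7: sp2 ✓
C8: sp
C9: sp2 ✓
6 carbons are sp2.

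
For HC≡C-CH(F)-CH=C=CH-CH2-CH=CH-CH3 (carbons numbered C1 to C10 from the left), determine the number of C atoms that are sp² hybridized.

C1: sp
C2: sp
C3: sp3
C4: sp2 ✓
C5: sp
C6: sp2 ✓
C7: sp3
C8: sp2 ✓
C9: sp2 ✓
C10: sp3
C4, C6, C8, C9 → 4 sp2 carbons.

4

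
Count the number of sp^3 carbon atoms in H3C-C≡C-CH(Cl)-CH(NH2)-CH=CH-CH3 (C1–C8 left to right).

C1: sp3 ✓
C2: sp
C3: sp
C4: sp3 ✓
C5: sp3 ✓
C6: sp2
C7: sp2
C8: sp3 ✓
C1, C4, C5, C8 → 4 sp3 carbons.

4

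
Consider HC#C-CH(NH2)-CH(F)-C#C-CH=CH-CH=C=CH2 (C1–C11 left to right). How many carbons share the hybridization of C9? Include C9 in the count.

C9 is sp2 (one π bond).
C1: sp
C2: sp
C3: sp3
C4: sp3
C5: sp
C6: sp
C7: sp2 ✓
C8: sp2 ✓
C9: sp2 ✓
C10: sp
C11: sp2 ✓
4 carbons are sp2.

4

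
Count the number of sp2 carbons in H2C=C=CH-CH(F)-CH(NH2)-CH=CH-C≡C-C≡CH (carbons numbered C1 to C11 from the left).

C1: sp2 ✓
C2: sp
C3: sp2 ✓
C4: sp3
C5: sp3
C6: sp2 ✓
C7: sp2 ✓
C8: sp
C9: sp
C10: sp
C11: sp
C1, C3, C6, C7 → 4 sp2 carbons.

4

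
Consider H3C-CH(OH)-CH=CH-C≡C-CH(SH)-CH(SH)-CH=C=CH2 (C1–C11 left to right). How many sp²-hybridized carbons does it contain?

C1: sp3
C2: sp3
C3: sp2 ✓
C4: sp2 ✓
C5: sp
C6: sp
C7: sp3
C8: sp3
C9: sp2 ✓
C10: sp
C11: sp2 ✓
C3, C4, C9, C11 → 4 sp2 carbons.

4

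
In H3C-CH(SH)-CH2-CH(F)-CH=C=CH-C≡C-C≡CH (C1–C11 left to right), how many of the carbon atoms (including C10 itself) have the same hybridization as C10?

5

C10 is sp (two π bonds).
C1: sp3
C2: sp3
C3: sp3
C4: sp3
C5: sp2
C6: sp ✓
C7: sp2
C8: sp ✓
C9: sp ✓
C10: sp ✓
C11: sp ✓
5 carbons are sp.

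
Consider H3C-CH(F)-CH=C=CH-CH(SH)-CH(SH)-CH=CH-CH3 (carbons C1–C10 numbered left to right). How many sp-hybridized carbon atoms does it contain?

C1: sp3
C2: sp3
C3: sp2
C4: sp ✓
C5: sp2
C6: sp3
C7: sp3
C8: sp2
C9: sp2
C10: sp3
C4 → 1 sp carbon.

1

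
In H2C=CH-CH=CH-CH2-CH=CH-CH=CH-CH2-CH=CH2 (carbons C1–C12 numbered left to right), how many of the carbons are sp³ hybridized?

C1: sp2
C2: sp2
C3: sp2
C4: sp2
C5: sp3 ✓
C6: sp2
C7: sp2
C8: sp2
C9: sp2
C10: sp3 ✓
C11: sp2
C12: sp2
C5, C10 → 2 sp3 carbons.

2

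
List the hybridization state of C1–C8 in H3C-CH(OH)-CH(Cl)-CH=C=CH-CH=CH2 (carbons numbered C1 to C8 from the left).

C1: 4 σ bonds — 4 electron domains, sp3.
C2: 4 σ bonds — 4 electron domains, sp3.
C3 carries 4 σ bonds, giving a steric number of 4, so it is sp3.
C4 — 3 σ bonds, plus one π bond. Steric number 3, so sp2.
C5 is sp: 2 σ bonds, plus two π bonds, 2 electron-density regions.
C6 carries 3 σ bonds, plus one π bond, giving a steric number of 3, so it is sp2.
C7 is sp2: 3 σ bonds, plus one π bond, 3 electron-density regions.
C8 carries 3 σ bonds, plus one π bond, giving a steric number of 3, so it is sp2.

C1 sp3, C2 sp3, C3 sp3, C4 sp2, C5 sp, C6 sp2, C7 sp2, C8 sp2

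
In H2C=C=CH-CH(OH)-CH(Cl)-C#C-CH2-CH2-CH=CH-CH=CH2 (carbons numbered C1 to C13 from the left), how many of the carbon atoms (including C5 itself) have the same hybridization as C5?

4

C5 is sp3 (only σ bonds).
C1: sp2
C2: sp
C3: sp2
C4: sp3 ✓
C5: sp3 ✓
C6: sp
C7: sp
C8: sp3 ✓
C9: sp3 ✓
C10: sp2
C11: sp2
C12: sp2
C13: sp2
4 carbons are sp3.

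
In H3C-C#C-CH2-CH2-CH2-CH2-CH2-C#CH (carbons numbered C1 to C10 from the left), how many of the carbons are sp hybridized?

C1: sp3
C2: sp ✓
C3: sp ✓
C4: sp3
C5: sp3
C6: sp3
C7: sp3
C8: sp3
C9: sp ✓
C10: sp ✓
C2, C3, C9, C10 → 4 sp carbons.

4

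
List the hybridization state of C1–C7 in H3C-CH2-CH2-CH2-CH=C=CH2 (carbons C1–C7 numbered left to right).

C1: 4 σ bonds — 4 electron domains, sp3.
C2: 4 σ bonds; 4 regions of electron density → sp3.
C3: 4 σ bonds — 4 electron domains, sp3.
C4 (4 σ bonds) has steric number 4: sp3.
C5: 3 σ bonds, plus one π bond; 3 regions of electron density → sp2.
C6 (2 σ bonds, plus two π bonds) has steric number 2: sp.
C7 is sp2: 3 σ bonds, plus one π bond, 3 electron-density regions.

C1 sp3, C2 sp3, C3 sp3, C4 sp3, C5 sp2, C6 sp, C7 sp2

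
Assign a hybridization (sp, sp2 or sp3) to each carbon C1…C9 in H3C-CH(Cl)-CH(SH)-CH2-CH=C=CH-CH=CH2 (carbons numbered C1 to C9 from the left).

C1 (4 σ bonds) has steric number 4: sp3.
C2 (4 σ bonds) has steric number 4: sp3.
C3 — 4 σ bonds. Steric number 4, so sp3.
C4 is sp3: 4 σ bonds, 4 electron-density regions.
C5: 3 σ bonds, plus one π bond; 3 regions of electron density → sp2.
C6 is sp: 2 σ bonds, plus two π bonds, 2 electron-density regions.
C7 is sp2: 3 σ bonds, plus one π bond, 3 electron-density regions.
C8 is sp2: 3 σ bonds, plus one π bond, 3 electron-density regions.
C9 — 3 σ bonds, plus one π bond. Steric number 3, so sp2.

C1 sp3, C2 sp3, C3 sp3, C4 sp3, C5 sp2, C6 sp, C7 sp2, C8 sp2, C9 sp2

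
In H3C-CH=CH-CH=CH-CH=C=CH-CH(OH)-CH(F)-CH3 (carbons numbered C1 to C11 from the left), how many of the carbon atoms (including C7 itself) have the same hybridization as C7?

1

C7 is sp (two π bonds).
C1: sp3
C2: sp2
C3: sp2
C4: sp2
C5: sp2
C6: sp2
C7: sp ✓
C8: sp2
C9: sp3
C10: sp3
C11: sp3
1 carbon is sp.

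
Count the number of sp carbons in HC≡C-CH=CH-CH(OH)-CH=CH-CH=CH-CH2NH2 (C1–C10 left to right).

C1: sp ✓
C2: sp ✓
C3: sp2
C4: sp2
C5: sp3
C6: sp2
C7: sp2
C8: sp2
C9: sp2
C10: sp3
C1, C2 → 2 sp carbons.

2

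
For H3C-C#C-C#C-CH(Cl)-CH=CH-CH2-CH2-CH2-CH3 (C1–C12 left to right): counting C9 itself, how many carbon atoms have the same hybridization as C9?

C9 is sp3 (only σ bonds).
C1: sp3 ✓
C2: sp
C3: sp
C4: sp
C5: sp
C6: sp3 ✓
C7: sp2
C8: sp2
C9: sp3 ✓
C10: sp3 ✓
C11: sp3 ✓
C12: sp3 ✓
6 carbons are sp3.

6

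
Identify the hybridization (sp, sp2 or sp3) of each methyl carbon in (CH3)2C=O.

sp3

Each methyl carbon (4 σ bonds) has steric number 4: sp3.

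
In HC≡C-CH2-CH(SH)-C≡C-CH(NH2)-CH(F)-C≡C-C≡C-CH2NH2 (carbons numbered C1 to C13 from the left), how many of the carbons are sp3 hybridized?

5

C1: sp
C2: sp
C3: sp3 ✓
C4: sp3 ✓
C5: sp
C6: sp
C7: sp3 ✓
C8: sp3 ✓
C9: sp
C10: sp
C11: sp
C12: sp
C13: sp3 ✓
C3, C4, C7, C8, C13 → 5 sp3 carbons.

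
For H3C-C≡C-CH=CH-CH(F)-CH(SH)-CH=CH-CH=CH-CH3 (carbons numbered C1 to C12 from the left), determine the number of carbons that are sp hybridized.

2

C1: sp3
C2: sp ✓
C3: sp ✓
C4: sp2
C5: sp2
C6: sp3
C7: sp3
C8: sp2
C9: sp2
C10: sp2
C11: sp2
C12: sp3
C2, C3 → 2 sp carbons.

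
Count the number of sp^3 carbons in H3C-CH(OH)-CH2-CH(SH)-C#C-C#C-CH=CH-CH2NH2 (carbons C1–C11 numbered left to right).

5

C1: sp3 ✓
C2: sp3 ✓
C3: sp3 ✓
C4: sp3 ✓
C5: sp
C6: sp
C7: sp
C8: sp
C9: sp2
C10: sp2
C11: sp3 ✓
C1, C2, C3, C4, C11 → 5 sp3 carbons.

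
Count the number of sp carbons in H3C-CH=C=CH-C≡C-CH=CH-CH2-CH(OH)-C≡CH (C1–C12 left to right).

5

C1: sp3
C2: sp2
C3: sp ✓
C4: sp2
C5: sp ✓
C6: sp ✓
C7: sp2
C8: sp2
C9: sp3
C10: sp3
C11: sp ✓
C12: sp ✓
C3, C5, C6, C11, C12 → 5 sp carbons.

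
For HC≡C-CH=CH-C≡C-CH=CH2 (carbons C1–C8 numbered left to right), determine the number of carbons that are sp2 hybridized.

4

C1: sp
C2: sp
C3: sp2 ✓
C4: sp2 ✓
C5: sp
C6: sp
C7: sp2 ✓
C8: sp2 ✓
C3, C4, C7, C8 → 4 sp2 carbons.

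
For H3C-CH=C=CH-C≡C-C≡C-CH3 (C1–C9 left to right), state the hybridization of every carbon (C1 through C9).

C1: 4 σ bonds — 4 electron domains, sp3.
C2: 3 σ bonds, plus one π bond; 3 regions of electron density → sp2.
C3 has 2 σ bonds, plus two π bonds: steric number 2 → sp.
C4 — 3 σ bonds, plus one π bond. Steric number 3, so sp2.
C5 has 2 σ bonds, plus two π bonds: steric number 2 → sp.
C6 is sp: 2 σ bonds, plus two π bonds, 2 electron-density regions.
C7 — 2 σ bonds, plus two π bonds. Steric number 2, so sp.
C8 (2 σ bonds, plus two π bonds) has steric number 2: sp.
C9 — 4 σ bonds. Steric number 4, so sp3.

C1 sp3, C2 sp2, C3 sp, C4 sp2, C5 sp, C6 sp, C7 sp, C8 sp, C9 sp3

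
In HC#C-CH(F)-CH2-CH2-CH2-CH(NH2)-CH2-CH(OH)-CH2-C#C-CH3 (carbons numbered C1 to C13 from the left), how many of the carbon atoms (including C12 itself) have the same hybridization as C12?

4

C12 is sp (two π bonds).
C1: sp ✓
C2: sp ✓
C3: sp3
C4: sp3
C5: sp3
C6: sp3
C7: sp3
C8: sp3
C9: sp3
C10: sp3
C11: sp ✓
C12: sp ✓
C13: sp3
4 carbons are sp.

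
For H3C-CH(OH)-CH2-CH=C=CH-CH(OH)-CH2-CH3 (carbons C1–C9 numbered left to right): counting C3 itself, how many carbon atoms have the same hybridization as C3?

6

C3 is sp3 (only σ bonds).
C1: sp3 ✓
C2: sp3 ✓
C3: sp3 ✓
C4: sp2
C5: sp
C6: sp2
C7: sp3 ✓
C8: sp3 ✓
C9: sp3 ✓
6 carbons are sp3.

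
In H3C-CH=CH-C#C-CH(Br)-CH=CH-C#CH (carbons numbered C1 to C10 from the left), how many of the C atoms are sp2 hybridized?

C1: sp3
C2: sp2 ✓
C3: sp2 ✓
C4: sp
C5: sp
C6: sp3
C7: sp2 ✓
C8: sp2 ✓
C9: sp
C10: sp
C2, C3, C7, C8 → 4 sp2 carbons.

4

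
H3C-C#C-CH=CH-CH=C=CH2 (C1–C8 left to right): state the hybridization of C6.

C6 carries 3 σ bonds, plus one π bond, giving a steric number of 3, so it is sp2.

sp2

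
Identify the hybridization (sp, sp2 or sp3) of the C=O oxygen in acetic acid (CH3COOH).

The C=O oxygen: 1 σ bond and 2 lone pairs, plus one π bond; 3 regions of electron density → sp2.

sp²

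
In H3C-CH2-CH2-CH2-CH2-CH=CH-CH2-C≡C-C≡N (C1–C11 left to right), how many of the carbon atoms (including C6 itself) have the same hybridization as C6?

C6 is sp2 (one π bond).
C1: sp3
C2: sp3
C3: sp3
C4: sp3
C5: sp3
C6: sp2 ✓
C7: sp2 ✓
C8: sp3
C9: sp
C10: sp
C11: sp
2 carbons are sp2.

2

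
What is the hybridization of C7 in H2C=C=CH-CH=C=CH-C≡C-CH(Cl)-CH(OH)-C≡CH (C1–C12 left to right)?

sp

C7 is sp: 2 σ bonds, plus two π bonds, 2 electron-density regions.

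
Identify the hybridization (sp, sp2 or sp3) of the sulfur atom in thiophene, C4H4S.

sp²

Analogous to furan: one S lone pair in the aromatic π system, S is sp2.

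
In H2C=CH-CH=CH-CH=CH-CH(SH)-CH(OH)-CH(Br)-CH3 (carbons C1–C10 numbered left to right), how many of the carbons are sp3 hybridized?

C1: sp2
C2: sp2
C3: sp2
C4: sp2
C5: sp2
C6: sp2
C7: sp3 ✓
C8: sp3 ✓
C9: sp3 ✓
C10: sp3 ✓
C7, C8, C9, C10 → 4 sp3 carbons.

4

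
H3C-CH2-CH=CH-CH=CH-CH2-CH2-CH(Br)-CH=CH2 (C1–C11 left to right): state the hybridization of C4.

sp^2

C4 is sp2: 3 σ bonds, plus one π bond, 3 electron-density regions.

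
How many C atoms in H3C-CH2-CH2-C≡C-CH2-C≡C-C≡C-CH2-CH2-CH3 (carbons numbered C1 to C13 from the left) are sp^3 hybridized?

7

C1: sp3 ✓
C2: sp3 ✓
C3: sp3 ✓
C4: sp
C5: sp
C6: sp3 ✓
C7: sp
C8: sp
C9: sp
C10: sp
C11: sp3 ✓
C12: sp3 ✓
C13: sp3 ✓
C1, C2, C3, C6, C11, C12, C13 → 7 sp3 carbons.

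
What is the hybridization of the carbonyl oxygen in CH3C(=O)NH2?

The carbonyl oxygen: 1 σ bond and 2 lone pairs, plus one π bond — 3 electron domains, sp2.

sp2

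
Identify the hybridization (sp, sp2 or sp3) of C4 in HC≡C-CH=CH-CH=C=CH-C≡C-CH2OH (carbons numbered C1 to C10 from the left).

sp^2

C4 — 3 σ bonds, plus one π bond. Steric number 3, so sp2.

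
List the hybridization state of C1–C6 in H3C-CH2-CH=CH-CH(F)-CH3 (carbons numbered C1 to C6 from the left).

C1: 4 σ bonds; 4 regions of electron density → sp3.
C2 — 4 σ bonds. Steric number 4, so sp3.
C3: 3 σ bonds, plus one π bond — 3 electron domains, sp2.
C4 has 3 σ bonds, plus one π bond: steric number 3 → sp2.
C5: 4 σ bonds; 4 regions of electron density → sp3.
C6: 4 σ bonds — 4 electron domains, sp3.

C1 sp3, C2 sp3, C3 sp2, C4 sp2, C5 sp3, C6 sp3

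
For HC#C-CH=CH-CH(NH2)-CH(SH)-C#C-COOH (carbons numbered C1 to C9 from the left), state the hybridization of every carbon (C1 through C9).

C1 sp, C2 sp, C3 sp2, C4 sp2, C5 sp3, C6 sp3, C7 sp, C8 sp, C9 sp2

C1: 2 σ bonds, plus two π bonds; 2 regions of electron density → sp.
C2 is sp: 2 σ bonds, plus two π bonds, 2 electron-density regions.
C3 — 3 σ bonds, plus one π bond. Steric number 3, so sp2.
C4 carries 3 σ bonds, plus one π bond, giving a steric number of 3, so it is sp2.
C5 (4 σ bonds) has steric number 4: sp3.
C6 has 4 σ bonds: steric number 4 → sp3.
C7 — 2 σ bonds, plus two π bonds. Steric number 2, so sp.
C8: 2 σ bonds, plus two π bonds — 2 electron domains, sp.
C9 — 3 σ bonds, plus one π bond. Steric number 3, so sp2.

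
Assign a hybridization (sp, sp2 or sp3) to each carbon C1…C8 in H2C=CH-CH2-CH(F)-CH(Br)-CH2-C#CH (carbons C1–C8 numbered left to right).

C1 sp2, C2 sp2, C3 sp3, C4 sp3, C5 sp3, C6 sp3, C7 sp, C8 sp

C1: 3 σ bonds, plus one π bond — 3 electron domains, sp2.
C2 carries 3 σ bonds, plus one π bond, giving a steric number of 3, so it is sp2.
C3 (4 σ bonds) has steric number 4: sp3.
C4 (4 σ bonds) has steric number 4: sp3.
C5 — 4 σ bonds. Steric number 4, so sp3.
C6: 4 σ bonds — 4 electron domains, sp3.
C7 carries 2 σ bonds, plus two π bonds, giving a steric number of 2, so it is sp.
C8 is sp: 2 σ bonds, plus two π bonds, 2 electron-density regions.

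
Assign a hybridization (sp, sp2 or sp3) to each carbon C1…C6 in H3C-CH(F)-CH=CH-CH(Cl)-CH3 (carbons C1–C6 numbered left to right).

C1 sp3, C2 sp3, C3 sp2, C4 sp2, C5 sp3, C6 sp3

C1: 4 σ bonds — 4 electron domains, sp3.
C2 — 4 σ bonds. Steric number 4, so sp3.
C3 has 3 σ bonds, plus one π bond: steric number 3 → sp2.
C4 — 3 σ bonds, plus one π bond. Steric number 3, so sp2.
C5 carries 4 σ bonds, giving a steric number of 4, so it is sp3.
C6: 4 σ bonds; 4 regions of electron density → sp3.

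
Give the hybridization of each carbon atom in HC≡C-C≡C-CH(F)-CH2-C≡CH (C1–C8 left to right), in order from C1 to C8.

C1 is sp: 2 σ bonds, plus two π bonds, 2 electron-density regions.
C2 has 2 σ bonds, plus two π bonds: steric number 2 → sp.
C3 (2 σ bonds, plus two π bonds) has steric number 2: sp.
C4 is sp: 2 σ bonds, plus two π bonds, 2 electron-density regions.
C5 carries 4 σ bonds, giving a steric number of 4, so it is sp3.
C6 is sp3: 4 σ bonds, 4 electron-density regions.
C7: 2 σ bonds, plus two π bonds; 2 regions of electron density → sp.
C8 has 2 σ bonds, plus two π bonds: steric number 2 → sp.

C1 sp, C2 sp, C3 sp, C4 sp, C5 sp3, C6 sp3, C7 sp, C8 sp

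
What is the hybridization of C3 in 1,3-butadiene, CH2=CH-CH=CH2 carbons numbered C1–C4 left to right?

sp2

C3 — 3 σ bonds, plus one π bond. Steric number 3, so sp2.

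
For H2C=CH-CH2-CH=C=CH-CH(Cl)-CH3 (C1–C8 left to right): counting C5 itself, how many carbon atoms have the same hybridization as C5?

1

C5 is sp (two π bonds).
C1: sp2
C2: sp2
C3: sp3
C4: sp2
C5: sp ✓
C6: sp2
C7: sp3
C8: sp3
1 carbon is sp.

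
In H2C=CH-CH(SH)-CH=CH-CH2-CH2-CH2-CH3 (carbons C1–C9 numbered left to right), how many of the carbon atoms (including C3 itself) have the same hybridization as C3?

C3 is sp3 (only σ bonds).
C1: sp2
C2: sp2
C3: sp3 ✓
C4: sp2
C5: sp2
C6: sp3 ✓
C7: sp3 ✓
C8: sp3 ✓
C9: sp3 ✓
5 carbons are sp3.

5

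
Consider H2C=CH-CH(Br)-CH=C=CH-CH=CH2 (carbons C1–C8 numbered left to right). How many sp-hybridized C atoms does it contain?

C1: sp2
C2: sp2
C3: sp3
C4: sp2
C5: sp ✓
C6: sp2
C7: sp2
C8: sp2
C5 → 1 sp carbon.

1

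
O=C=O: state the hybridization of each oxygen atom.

sp²

One σ bond + two lone pairs = steric number 3 → sp2.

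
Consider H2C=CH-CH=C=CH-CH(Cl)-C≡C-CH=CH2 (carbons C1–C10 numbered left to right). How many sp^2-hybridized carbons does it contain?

C1: sp2 ✓
C2: sp2 ✓
C3: sp2 ✓
C4: sp
C5: sp2 ✓
C6: sp3
C7: sp
C8: sp
C9: sp2 ✓
C10: sp2 ✓
C1, C2, C3, C5, C9, C10 → 6 sp2 carbons.

6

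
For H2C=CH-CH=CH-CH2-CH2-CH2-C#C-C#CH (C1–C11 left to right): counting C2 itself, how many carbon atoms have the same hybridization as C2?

C2 is sp2 (one π bond).
C1: sp2 ✓
C2: sp2 ✓
C3: sp2 ✓
C4: sp2 ✓
C5: sp3
C6: sp3
C7: sp3
C8: sp
C9: sp
C10: sp
C11: sp
4 carbons are sp2.

4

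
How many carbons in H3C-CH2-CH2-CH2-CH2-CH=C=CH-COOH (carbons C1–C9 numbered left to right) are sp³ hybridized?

C1: sp3 ✓
C2: sp3 ✓
C3: sp3 ✓
C4: sp3 ✓
C5: sp3 ✓
C6: sp2
C7: sp
C8: sp2
C9: sp2
C1, C2, C3, C4, C5 → 5 sp3 carbons.

5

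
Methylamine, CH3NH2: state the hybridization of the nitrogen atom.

sp^3

Three σ bonds + one lone pair = steric number 4 → sp3.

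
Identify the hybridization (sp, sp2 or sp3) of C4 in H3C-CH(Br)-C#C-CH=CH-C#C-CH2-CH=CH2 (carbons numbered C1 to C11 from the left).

C4: 2 σ bonds, plus two π bonds — 2 electron domains, sp.

sp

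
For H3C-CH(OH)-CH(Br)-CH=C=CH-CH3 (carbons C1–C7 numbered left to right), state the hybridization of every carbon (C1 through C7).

C1 has 4 σ bonds: steric number 4 → sp3.
C2 (4 σ bonds) has steric number 4: sp3.
C3: 4 σ bonds — 4 electron domains, sp3.
C4 carries 3 σ bonds, plus one π bond, giving a steric number of 3, so it is sp2.
C5: 2 σ bonds, plus two π bonds; 2 regions of electron density → sp.
C6 (3 σ bonds, plus one π bond) has steric number 3: sp2.
C7 is sp3: 4 σ bonds, 4 electron-density regions.

C1 sp3, C2 sp3, C3 sp3, C4 sp2, C5 sp, C6 sp2, C7 sp3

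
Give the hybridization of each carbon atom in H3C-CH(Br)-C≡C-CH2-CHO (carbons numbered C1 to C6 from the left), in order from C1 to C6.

C1 sp3, C2 sp3, C3 sp, C4 sp, C5 sp3, C6 sp2

C1 — 4 σ bonds. Steric number 4, so sp3.
C2: 4 σ bonds — 4 electron domains, sp3.
C3 is sp: 2 σ bonds, plus two π bonds, 2 electron-density regions.
C4 (2 σ bonds, plus two π bonds) has steric number 2: sp.
C5 — 4 σ bonds. Steric number 4, so sp3.
C6 (3 σ bonds, plus one π bond) has steric number 3: sp2.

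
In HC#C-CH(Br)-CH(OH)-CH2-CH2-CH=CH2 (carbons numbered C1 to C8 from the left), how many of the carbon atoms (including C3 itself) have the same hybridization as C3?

4

C3 is sp3 (only σ bonds).
C1: sp
C2: sp
C3: sp3 ✓
C4: sp3 ✓
C5: sp3 ✓
C6: sp3 ✓
C7: sp2
C8: sp2
4 carbons are sp3.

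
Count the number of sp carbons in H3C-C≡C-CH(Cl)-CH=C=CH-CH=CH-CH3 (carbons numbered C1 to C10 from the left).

3

C1: sp3
C2: sp ✓
C3: sp ✓
C4: sp3
C5: sp2
C6: sp ✓
C7: sp2
C8: sp2
C9: sp2
C10: sp3
C2, C3, C6 → 3 sp carbons.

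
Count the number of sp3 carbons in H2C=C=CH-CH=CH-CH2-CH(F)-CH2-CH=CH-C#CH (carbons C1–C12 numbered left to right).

3

C1: sp2
C2: sp
C3: sp2
C4: sp2
C5: sp2
C6: sp3 ✓
C7: sp3 ✓
C8: sp3 ✓
C9: sp2
C10: sp2
C11: sp
C12: sp
C6, C7, C8 → 3 sp3 carbons.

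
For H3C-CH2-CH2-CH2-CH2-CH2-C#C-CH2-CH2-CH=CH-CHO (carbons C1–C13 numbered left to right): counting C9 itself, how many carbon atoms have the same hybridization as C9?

C9 is sp3 (only σ bonds).
C1: sp3 ✓
C2: sp3 ✓
C3: sp3 ✓
C4: sp3 ✓
C5: sp3 ✓
C6: sp3 ✓
C7: sp
C8: sp
C9: sp3 ✓
C10: sp3 ✓
C11: sp2
C12: sp2
C13: sp2
8 carbons are sp3.

8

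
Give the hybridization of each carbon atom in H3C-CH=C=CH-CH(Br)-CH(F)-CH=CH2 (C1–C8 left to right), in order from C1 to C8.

C1 sp3, C2 sp2, C3 sp, C4 sp2, C5 sp3, C6 sp3, C7 sp2, C8 sp2

C1: 4 σ bonds; 4 regions of electron density → sp3.
C2 has 3 σ bonds, plus one π bond: steric number 3 → sp2.
C3: 2 σ bonds, plus two π bonds; 2 regions of electron density → sp.
C4: 3 σ bonds, plus one π bond; 3 regions of electron density → sp2.
C5 carries 4 σ bonds, giving a steric number of 4, so it is sp3.
C6 has 4 σ bonds: steric number 4 → sp3.
C7 is sp2: 3 σ bonds, plus one π bond, 3 electron-density regions.
C8: 3 σ bonds, plus one π bond — 3 electron domains, sp2.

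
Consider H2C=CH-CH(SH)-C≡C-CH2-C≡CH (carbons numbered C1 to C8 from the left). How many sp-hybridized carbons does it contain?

4

C1: sp2
C2: sp2
C3: sp3
C4: sp ✓
C5: sp ✓
C6: sp3
C7: sp ✓
C8: sp ✓
C4, C5, C7, C8 → 4 sp carbons.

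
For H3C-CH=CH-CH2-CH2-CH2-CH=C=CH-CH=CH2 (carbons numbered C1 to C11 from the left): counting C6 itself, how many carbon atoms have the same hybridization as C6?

4

C6 is sp3 (only σ bonds).
C1: sp3 ✓
C2: sp2
C3: sp2
C4: sp3 ✓
C5: sp3 ✓
C6: sp3 ✓
C7: sp2
C8: sp
C9: sp2
C10: sp2
C11: sp2
4 carbons are sp3.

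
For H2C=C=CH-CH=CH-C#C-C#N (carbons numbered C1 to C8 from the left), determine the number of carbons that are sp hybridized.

4

C1: sp2
C2: sp ✓
C3: sp2
C4: sp2
C5: sp2
C6: sp ✓
C7: sp ✓
C8: sp ✓
C2, C6, C7, C8 → 4 sp carbons.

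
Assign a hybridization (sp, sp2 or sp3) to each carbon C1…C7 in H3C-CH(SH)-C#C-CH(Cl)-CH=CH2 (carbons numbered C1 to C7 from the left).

C1 sp3, C2 sp3, C3 sp, C4 sp, C5 sp3, C6 sp2, C7 sp2

C1 is sp3: 4 σ bonds, 4 electron-density regions.
C2: 4 σ bonds; 4 regions of electron density → sp3.
C3 is sp: 2 σ bonds, plus two π bonds, 2 electron-density regions.
C4 (2 σ bonds, plus two π bonds) has steric number 2: sp.
C5: 4 σ bonds — 4 electron domains, sp3.
C6: 3 σ bonds, plus one π bond — 3 electron domains, sp2.
C7: 3 σ bonds, plus one π bond — 3 electron domains, sp2.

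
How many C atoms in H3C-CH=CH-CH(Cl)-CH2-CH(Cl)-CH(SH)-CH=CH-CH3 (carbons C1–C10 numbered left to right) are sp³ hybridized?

C1: sp3 ✓
C2: sp2
C3: sp2
C4: sp3 ✓
C5: sp3 ✓
C6: sp3 ✓
C7: sp3 ✓
C8: sp2
C9: sp2
C10: sp3 ✓
C1, C4, C5, C6, C7, C10 → 6 sp3 carbons.

6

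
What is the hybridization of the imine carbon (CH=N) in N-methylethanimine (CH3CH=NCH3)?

sp^2

The imine carbon (CH=N) is sp2: 3 σ bonds, plus one π bond, 3 electron-density regions.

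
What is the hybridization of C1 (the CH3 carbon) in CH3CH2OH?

C1 (the CH3 carbon) carries 4 σ bonds, giving a steric number of 4, so it is sp3.

sp³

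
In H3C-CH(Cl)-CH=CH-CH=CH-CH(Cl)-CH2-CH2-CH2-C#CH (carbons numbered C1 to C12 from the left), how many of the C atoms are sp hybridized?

C1: sp3
C2: sp3
C3: sp2
C4: sp2
C5: sp2
C6: sp2
C7: sp3
C8: sp3
C9: sp3
C10: sp3
C11: sp ✓
C12: sp ✓
C11, C12 → 2 sp carbons.

2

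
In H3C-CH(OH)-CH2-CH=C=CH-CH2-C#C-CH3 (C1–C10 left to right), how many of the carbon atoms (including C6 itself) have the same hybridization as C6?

2

C6 is sp2 (one π bond).
C1: sp3
C2: sp3
C3: sp3
C4: sp2 ✓
C5: sp
C6: sp2 ✓
C7: sp3
C8: sp
C9: sp
C10: sp3
2 carbons are sp2.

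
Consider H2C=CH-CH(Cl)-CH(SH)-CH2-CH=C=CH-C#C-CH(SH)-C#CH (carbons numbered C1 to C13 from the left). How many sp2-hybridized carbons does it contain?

C1: sp2 ✓
C2: sp2 ✓
C3: sp3
C4: sp3
C5: sp3
C6: sp2 ✓
C7: sp
C8: sp2 ✓
C9: sp
C10: sp
C11: sp3
C12: sp
C13: sp
C1, C2, C6, C8 → 4 sp2 carbons.

4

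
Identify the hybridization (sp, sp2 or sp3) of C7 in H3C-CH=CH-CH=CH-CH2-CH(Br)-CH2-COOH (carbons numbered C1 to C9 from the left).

C7 is sp3: 4 σ bonds, 4 electron-density regions.

sp³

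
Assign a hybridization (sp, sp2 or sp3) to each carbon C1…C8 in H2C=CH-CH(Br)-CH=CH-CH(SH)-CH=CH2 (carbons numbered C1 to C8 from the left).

C1 (3 σ bonds, plus one π bond) has steric number 3: sp2.
C2 — 3 σ bonds, plus one π bond. Steric number 3, so sp2.
C3 carries 4 σ bonds, giving a steric number of 4, so it is sp3.
C4 carries 3 σ bonds, plus one π bond, giving a steric number of 3, so it is sp2.
C5 (3 σ bonds, plus one π bond) has steric number 3: sp2.
C6: 4 σ bonds; 4 regions of electron density → sp3.
C7 (3 σ bonds, plus one π bond) has steric number 3: sp2.
C8 carries 3 σ bonds, plus one π bond, giving a steric number of 3, so it is sp2.

C1 sp2, C2 sp2, C3 sp3, C4 sp2, C5 sp2, C6 sp3, C7 sp2, C8 sp2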